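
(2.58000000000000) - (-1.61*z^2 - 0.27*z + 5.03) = 1.61*z^2 + 0.27*z - 2.45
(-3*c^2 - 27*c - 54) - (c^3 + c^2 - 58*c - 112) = -c^3 - 4*c^2 + 31*c + 58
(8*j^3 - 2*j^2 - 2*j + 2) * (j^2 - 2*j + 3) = 8*j^5 - 18*j^4 + 26*j^3 - 10*j + 6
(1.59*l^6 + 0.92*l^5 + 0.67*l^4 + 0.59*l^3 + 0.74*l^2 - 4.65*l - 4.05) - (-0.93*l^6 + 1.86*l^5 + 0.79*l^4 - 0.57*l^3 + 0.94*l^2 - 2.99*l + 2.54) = 2.52*l^6 - 0.94*l^5 - 0.12*l^4 + 1.16*l^3 - 0.2*l^2 - 1.66*l - 6.59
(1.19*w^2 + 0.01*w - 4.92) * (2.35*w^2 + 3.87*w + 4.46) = 2.7965*w^4 + 4.6288*w^3 - 6.2159*w^2 - 18.9958*w - 21.9432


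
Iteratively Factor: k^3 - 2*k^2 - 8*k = (k - 4)*(k^2 + 2*k) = (k - 4)*(k + 2)*(k)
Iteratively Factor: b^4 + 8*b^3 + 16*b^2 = (b)*(b^3 + 8*b^2 + 16*b) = b*(b + 4)*(b^2 + 4*b) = b^2*(b + 4)*(b + 4)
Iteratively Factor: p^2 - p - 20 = (p - 5)*(p + 4)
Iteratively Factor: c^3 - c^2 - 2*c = (c - 2)*(c^2 + c) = c*(c - 2)*(c + 1)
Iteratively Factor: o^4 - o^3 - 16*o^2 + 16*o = (o + 4)*(o^3 - 5*o^2 + 4*o) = (o - 4)*(o + 4)*(o^2 - o) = o*(o - 4)*(o + 4)*(o - 1)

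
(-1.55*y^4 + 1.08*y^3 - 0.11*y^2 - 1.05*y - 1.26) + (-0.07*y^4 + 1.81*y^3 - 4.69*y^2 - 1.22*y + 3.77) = -1.62*y^4 + 2.89*y^3 - 4.8*y^2 - 2.27*y + 2.51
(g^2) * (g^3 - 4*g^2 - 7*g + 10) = g^5 - 4*g^4 - 7*g^3 + 10*g^2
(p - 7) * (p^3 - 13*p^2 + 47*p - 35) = p^4 - 20*p^3 + 138*p^2 - 364*p + 245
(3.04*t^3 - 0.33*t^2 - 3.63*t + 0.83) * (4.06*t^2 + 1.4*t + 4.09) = 12.3424*t^5 + 2.9162*t^4 - 2.7662*t^3 - 3.0619*t^2 - 13.6847*t + 3.3947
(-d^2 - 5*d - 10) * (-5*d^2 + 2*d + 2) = 5*d^4 + 23*d^3 + 38*d^2 - 30*d - 20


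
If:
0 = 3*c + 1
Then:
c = -1/3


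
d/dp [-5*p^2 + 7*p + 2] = 7 - 10*p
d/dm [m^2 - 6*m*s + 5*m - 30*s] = 2*m - 6*s + 5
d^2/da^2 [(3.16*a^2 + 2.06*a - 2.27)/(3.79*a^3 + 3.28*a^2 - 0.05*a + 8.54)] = (90.7811120000001*a^6 + 177.540276*a^5 - 234.035532*a^4 - 1837.25774*a^3 - 1475.143122*a^2 + 96.84834*a + 589.84645)/(54.439939*a^9 + 141.342744*a^8 + 120.168393*a^7 + 399.566434*a^6 + 635.389353*a^5 + 265.944828*a^4 + 820.828807*a^3 + 717.710994*a^2 - 10.93974*a + 622.835864)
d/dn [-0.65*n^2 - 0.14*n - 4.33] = -1.3*n - 0.14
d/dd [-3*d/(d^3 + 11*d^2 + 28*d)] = 3*(2*d + 11)/(d^2 + 11*d + 28)^2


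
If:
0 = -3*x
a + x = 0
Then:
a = 0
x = 0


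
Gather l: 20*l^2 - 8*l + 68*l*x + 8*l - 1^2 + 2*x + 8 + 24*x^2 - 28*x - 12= 20*l^2 + 68*l*x + 24*x^2 - 26*x - 5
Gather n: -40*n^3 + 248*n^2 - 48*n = -40*n^3 + 248*n^2 - 48*n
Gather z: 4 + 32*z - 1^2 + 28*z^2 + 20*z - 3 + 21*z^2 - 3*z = 49*z^2 + 49*z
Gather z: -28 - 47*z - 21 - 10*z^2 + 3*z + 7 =-10*z^2 - 44*z - 42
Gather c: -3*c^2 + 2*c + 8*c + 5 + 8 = -3*c^2 + 10*c + 13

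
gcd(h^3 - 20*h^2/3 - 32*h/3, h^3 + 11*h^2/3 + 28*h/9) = h^2 + 4*h/3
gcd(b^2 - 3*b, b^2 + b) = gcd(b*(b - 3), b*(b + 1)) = b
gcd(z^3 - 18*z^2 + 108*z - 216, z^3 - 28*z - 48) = z - 6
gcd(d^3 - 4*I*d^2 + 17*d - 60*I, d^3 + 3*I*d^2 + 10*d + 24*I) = d^2 + I*d + 12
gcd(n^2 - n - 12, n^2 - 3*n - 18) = n + 3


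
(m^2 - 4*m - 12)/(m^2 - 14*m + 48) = (m + 2)/(m - 8)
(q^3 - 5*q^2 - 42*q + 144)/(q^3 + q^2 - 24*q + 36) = (q - 8)/(q - 2)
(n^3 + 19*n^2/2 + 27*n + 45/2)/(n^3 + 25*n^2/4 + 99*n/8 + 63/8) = 4*(n + 5)/(4*n + 7)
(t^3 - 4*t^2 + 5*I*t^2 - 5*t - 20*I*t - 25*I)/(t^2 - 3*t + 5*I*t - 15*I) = (t^2 - 4*t - 5)/(t - 3)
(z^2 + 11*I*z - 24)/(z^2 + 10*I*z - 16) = (z + 3*I)/(z + 2*I)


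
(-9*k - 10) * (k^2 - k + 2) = -9*k^3 - k^2 - 8*k - 20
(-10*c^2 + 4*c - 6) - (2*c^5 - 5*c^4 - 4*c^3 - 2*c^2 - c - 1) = -2*c^5 + 5*c^4 + 4*c^3 - 8*c^2 + 5*c - 5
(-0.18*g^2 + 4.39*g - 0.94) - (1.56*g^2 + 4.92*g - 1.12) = -1.74*g^2 - 0.53*g + 0.18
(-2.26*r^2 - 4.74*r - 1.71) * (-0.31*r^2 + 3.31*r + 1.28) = 0.7006*r^4 - 6.0112*r^3 - 18.0521*r^2 - 11.7273*r - 2.1888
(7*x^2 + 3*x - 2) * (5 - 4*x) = -28*x^3 + 23*x^2 + 23*x - 10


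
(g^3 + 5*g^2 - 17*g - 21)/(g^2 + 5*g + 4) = (g^2 + 4*g - 21)/(g + 4)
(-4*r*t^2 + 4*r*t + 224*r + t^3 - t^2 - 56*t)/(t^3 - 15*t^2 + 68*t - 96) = (-4*r*t - 28*r + t^2 + 7*t)/(t^2 - 7*t + 12)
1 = 1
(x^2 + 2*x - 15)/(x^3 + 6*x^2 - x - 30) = (x - 3)/(x^2 + x - 6)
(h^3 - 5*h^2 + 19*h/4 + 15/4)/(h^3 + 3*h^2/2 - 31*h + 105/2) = (h + 1/2)/(h + 7)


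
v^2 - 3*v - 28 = (v - 7)*(v + 4)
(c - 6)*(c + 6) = c^2 - 36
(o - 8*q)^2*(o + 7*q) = o^3 - 9*o^2*q - 48*o*q^2 + 448*q^3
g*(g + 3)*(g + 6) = g^3 + 9*g^2 + 18*g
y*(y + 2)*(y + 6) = y^3 + 8*y^2 + 12*y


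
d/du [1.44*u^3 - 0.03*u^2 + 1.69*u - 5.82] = 4.32*u^2 - 0.06*u + 1.69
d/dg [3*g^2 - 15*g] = 6*g - 15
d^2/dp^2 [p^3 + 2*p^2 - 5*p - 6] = 6*p + 4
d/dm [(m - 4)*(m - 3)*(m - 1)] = 3*m^2 - 16*m + 19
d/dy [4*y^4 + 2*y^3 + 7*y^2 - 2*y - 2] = 16*y^3 + 6*y^2 + 14*y - 2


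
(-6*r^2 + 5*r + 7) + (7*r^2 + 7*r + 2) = r^2 + 12*r + 9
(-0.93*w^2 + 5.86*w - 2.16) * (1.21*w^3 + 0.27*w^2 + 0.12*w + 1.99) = -1.1253*w^5 + 6.8395*w^4 - 1.143*w^3 - 1.7307*w^2 + 11.4022*w - 4.2984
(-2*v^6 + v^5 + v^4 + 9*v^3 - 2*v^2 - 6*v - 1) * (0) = 0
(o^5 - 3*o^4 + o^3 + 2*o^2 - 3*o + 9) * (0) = 0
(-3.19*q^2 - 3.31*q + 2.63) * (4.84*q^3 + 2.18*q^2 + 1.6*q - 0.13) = -15.4396*q^5 - 22.9746*q^4 + 0.409399999999998*q^3 + 0.8521*q^2 + 4.6383*q - 0.3419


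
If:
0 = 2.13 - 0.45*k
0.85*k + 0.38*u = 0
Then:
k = 4.73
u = -10.59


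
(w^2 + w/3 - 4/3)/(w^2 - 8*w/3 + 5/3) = (3*w + 4)/(3*w - 5)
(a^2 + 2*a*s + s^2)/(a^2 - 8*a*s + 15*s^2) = (a^2 + 2*a*s + s^2)/(a^2 - 8*a*s + 15*s^2)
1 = 1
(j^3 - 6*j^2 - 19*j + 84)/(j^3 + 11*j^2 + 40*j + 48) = (j^2 - 10*j + 21)/(j^2 + 7*j + 12)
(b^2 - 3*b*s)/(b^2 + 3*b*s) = (b - 3*s)/(b + 3*s)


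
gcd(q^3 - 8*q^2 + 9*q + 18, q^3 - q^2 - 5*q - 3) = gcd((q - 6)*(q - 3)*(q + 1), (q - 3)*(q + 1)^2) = q^2 - 2*q - 3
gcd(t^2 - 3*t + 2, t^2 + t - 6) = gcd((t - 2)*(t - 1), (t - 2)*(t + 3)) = t - 2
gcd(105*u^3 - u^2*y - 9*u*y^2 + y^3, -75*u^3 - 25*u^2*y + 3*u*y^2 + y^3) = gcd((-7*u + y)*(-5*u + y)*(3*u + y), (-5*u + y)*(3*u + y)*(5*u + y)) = -15*u^2 - 2*u*y + y^2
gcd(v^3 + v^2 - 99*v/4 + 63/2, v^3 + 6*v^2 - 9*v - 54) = v + 6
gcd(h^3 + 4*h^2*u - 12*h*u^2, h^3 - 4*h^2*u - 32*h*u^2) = h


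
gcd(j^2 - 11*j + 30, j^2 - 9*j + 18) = j - 6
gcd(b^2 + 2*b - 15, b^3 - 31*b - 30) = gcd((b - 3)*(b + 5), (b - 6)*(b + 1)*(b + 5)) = b + 5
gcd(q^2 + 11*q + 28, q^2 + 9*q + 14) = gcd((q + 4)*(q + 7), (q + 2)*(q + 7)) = q + 7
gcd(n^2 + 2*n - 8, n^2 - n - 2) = n - 2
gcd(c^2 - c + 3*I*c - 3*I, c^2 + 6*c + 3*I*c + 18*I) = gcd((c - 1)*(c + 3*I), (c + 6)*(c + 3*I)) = c + 3*I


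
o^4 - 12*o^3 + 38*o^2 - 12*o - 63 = (o - 7)*(o - 3)^2*(o + 1)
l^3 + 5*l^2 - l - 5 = (l - 1)*(l + 1)*(l + 5)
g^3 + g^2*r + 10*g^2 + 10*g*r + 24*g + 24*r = (g + 4)*(g + 6)*(g + r)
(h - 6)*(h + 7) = h^2 + h - 42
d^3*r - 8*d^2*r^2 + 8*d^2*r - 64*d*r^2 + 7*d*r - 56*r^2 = (d + 7)*(d - 8*r)*(d*r + r)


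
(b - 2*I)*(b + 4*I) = b^2 + 2*I*b + 8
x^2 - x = x*(x - 1)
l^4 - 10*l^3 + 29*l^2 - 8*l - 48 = (l - 4)^2*(l - 3)*(l + 1)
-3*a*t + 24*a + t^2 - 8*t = (-3*a + t)*(t - 8)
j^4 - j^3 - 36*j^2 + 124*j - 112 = (j - 4)*(j - 2)^2*(j + 7)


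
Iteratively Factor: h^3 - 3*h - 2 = (h + 1)*(h^2 - h - 2) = (h - 2)*(h + 1)*(h + 1)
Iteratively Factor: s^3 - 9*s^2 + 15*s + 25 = (s - 5)*(s^2 - 4*s - 5) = (s - 5)*(s + 1)*(s - 5)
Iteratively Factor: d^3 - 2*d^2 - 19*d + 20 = (d - 1)*(d^2 - d - 20) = (d - 5)*(d - 1)*(d + 4)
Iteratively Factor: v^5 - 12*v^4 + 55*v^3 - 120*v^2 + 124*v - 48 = (v - 1)*(v^4 - 11*v^3 + 44*v^2 - 76*v + 48) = (v - 2)*(v - 1)*(v^3 - 9*v^2 + 26*v - 24) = (v - 4)*(v - 2)*(v - 1)*(v^2 - 5*v + 6) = (v - 4)*(v - 3)*(v - 2)*(v - 1)*(v - 2)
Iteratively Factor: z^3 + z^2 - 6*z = (z - 2)*(z^2 + 3*z) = z*(z - 2)*(z + 3)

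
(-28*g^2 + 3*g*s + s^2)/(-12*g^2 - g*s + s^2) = (7*g + s)/(3*g + s)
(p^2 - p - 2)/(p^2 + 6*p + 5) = (p - 2)/(p + 5)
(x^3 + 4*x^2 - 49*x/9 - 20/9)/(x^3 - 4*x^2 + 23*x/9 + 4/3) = (x + 5)/(x - 3)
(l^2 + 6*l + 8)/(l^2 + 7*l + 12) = (l + 2)/(l + 3)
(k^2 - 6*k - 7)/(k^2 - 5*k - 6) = (k - 7)/(k - 6)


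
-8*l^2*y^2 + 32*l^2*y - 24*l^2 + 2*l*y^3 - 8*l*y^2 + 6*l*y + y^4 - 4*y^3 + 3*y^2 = (-2*l + y)*(4*l + y)*(y - 3)*(y - 1)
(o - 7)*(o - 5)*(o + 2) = o^3 - 10*o^2 + 11*o + 70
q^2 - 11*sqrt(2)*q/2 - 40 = (q - 8*sqrt(2))*(q + 5*sqrt(2)/2)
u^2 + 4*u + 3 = (u + 1)*(u + 3)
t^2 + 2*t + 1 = (t + 1)^2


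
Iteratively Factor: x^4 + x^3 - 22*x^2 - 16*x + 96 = (x + 4)*(x^3 - 3*x^2 - 10*x + 24) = (x - 4)*(x + 4)*(x^2 + x - 6) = (x - 4)*(x + 3)*(x + 4)*(x - 2)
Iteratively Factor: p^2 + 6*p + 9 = (p + 3)*(p + 3)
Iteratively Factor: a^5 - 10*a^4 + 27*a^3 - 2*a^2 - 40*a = (a)*(a^4 - 10*a^3 + 27*a^2 - 2*a - 40) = a*(a + 1)*(a^3 - 11*a^2 + 38*a - 40) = a*(a - 2)*(a + 1)*(a^2 - 9*a + 20) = a*(a - 4)*(a - 2)*(a + 1)*(a - 5)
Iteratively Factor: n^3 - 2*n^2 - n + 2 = (n - 2)*(n^2 - 1) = (n - 2)*(n - 1)*(n + 1)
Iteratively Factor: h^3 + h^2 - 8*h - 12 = (h + 2)*(h^2 - h - 6) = (h - 3)*(h + 2)*(h + 2)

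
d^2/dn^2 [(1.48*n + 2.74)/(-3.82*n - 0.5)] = -74.312752/(3.82*n + 0.5)^3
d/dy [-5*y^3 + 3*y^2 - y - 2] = -15*y^2 + 6*y - 1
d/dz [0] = 0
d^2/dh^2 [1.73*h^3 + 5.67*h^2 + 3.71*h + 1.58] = 10.38*h + 11.34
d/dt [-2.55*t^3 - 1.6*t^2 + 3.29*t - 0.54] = -7.65*t^2 - 3.2*t + 3.29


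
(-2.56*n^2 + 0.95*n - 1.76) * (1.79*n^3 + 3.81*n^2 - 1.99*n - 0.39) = -4.5824*n^5 - 8.0531*n^4 + 5.5635*n^3 - 7.5977*n^2 + 3.1319*n + 0.6864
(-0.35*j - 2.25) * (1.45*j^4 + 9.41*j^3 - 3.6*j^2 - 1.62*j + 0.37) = -0.5075*j^5 - 6.556*j^4 - 19.9125*j^3 + 8.667*j^2 + 3.5155*j - 0.8325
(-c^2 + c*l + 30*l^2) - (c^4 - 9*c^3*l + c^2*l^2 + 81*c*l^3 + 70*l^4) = -c^4 + 9*c^3*l - c^2*l^2 - c^2 - 81*c*l^3 + c*l - 70*l^4 + 30*l^2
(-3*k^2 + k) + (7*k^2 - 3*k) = 4*k^2 - 2*k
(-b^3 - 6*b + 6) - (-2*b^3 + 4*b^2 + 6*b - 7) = b^3 - 4*b^2 - 12*b + 13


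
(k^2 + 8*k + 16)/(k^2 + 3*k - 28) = (k^2 + 8*k + 16)/(k^2 + 3*k - 28)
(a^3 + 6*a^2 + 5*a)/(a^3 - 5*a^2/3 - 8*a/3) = 3*(a + 5)/(3*a - 8)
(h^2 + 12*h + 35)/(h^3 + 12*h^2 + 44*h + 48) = (h^2 + 12*h + 35)/(h^3 + 12*h^2 + 44*h + 48)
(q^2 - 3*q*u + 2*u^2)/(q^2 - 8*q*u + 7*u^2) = (q - 2*u)/(q - 7*u)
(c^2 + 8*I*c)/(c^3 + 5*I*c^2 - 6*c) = (c + 8*I)/(c^2 + 5*I*c - 6)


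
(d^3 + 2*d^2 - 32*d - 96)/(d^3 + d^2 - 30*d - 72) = (d + 4)/(d + 3)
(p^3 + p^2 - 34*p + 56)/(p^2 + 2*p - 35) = (p^2 - 6*p + 8)/(p - 5)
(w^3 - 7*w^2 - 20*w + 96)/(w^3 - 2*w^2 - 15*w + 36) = (w - 8)/(w - 3)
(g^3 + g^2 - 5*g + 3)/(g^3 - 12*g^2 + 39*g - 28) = (g^2 + 2*g - 3)/(g^2 - 11*g + 28)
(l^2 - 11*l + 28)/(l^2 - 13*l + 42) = (l - 4)/(l - 6)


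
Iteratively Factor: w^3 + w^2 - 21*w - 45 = (w + 3)*(w^2 - 2*w - 15) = (w + 3)^2*(w - 5)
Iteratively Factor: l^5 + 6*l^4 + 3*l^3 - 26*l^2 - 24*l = (l - 2)*(l^4 + 8*l^3 + 19*l^2 + 12*l) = (l - 2)*(l + 1)*(l^3 + 7*l^2 + 12*l) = (l - 2)*(l + 1)*(l + 3)*(l^2 + 4*l) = (l - 2)*(l + 1)*(l + 3)*(l + 4)*(l)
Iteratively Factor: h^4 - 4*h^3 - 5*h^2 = (h)*(h^3 - 4*h^2 - 5*h) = h*(h - 5)*(h^2 + h) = h*(h - 5)*(h + 1)*(h)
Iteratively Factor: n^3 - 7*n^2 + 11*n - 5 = (n - 5)*(n^2 - 2*n + 1) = (n - 5)*(n - 1)*(n - 1)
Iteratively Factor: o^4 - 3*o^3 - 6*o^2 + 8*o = (o - 4)*(o^3 + o^2 - 2*o) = o*(o - 4)*(o^2 + o - 2) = o*(o - 4)*(o + 2)*(o - 1)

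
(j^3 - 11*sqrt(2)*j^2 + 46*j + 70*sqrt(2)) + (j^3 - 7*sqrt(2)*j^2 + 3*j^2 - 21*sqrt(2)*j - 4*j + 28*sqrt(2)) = 2*j^3 - 18*sqrt(2)*j^2 + 3*j^2 - 21*sqrt(2)*j + 42*j + 98*sqrt(2)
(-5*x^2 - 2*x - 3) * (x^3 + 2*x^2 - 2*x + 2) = -5*x^5 - 12*x^4 + 3*x^3 - 12*x^2 + 2*x - 6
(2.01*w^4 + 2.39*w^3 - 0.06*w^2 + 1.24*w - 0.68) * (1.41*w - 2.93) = 2.8341*w^5 - 2.5194*w^4 - 7.0873*w^3 + 1.9242*w^2 - 4.592*w + 1.9924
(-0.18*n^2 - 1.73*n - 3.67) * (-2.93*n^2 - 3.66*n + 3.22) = 0.5274*n^4 + 5.7277*n^3 + 16.5053*n^2 + 7.8616*n - 11.8174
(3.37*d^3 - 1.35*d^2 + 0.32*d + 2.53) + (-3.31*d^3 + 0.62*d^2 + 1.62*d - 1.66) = 0.0600000000000001*d^3 - 0.73*d^2 + 1.94*d + 0.87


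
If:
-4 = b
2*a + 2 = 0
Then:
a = -1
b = -4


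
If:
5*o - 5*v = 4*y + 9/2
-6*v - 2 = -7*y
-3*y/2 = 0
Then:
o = 17/30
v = -1/3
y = 0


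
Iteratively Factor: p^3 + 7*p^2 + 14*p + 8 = (p + 1)*(p^2 + 6*p + 8) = (p + 1)*(p + 2)*(p + 4)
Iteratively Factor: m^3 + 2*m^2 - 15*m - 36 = (m + 3)*(m^2 - m - 12) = (m + 3)^2*(m - 4)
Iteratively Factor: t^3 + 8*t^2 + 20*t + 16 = (t + 2)*(t^2 + 6*t + 8) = (t + 2)*(t + 4)*(t + 2)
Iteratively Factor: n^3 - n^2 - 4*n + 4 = (n + 2)*(n^2 - 3*n + 2) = (n - 2)*(n + 2)*(n - 1)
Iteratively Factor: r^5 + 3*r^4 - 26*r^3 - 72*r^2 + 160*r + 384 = (r - 3)*(r^4 + 6*r^3 - 8*r^2 - 96*r - 128) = (r - 3)*(r + 2)*(r^3 + 4*r^2 - 16*r - 64) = (r - 3)*(r + 2)*(r + 4)*(r^2 - 16) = (r - 4)*(r - 3)*(r + 2)*(r + 4)*(r + 4)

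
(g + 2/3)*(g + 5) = g^2 + 17*g/3 + 10/3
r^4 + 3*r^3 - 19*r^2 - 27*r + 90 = (r - 3)*(r - 2)*(r + 3)*(r + 5)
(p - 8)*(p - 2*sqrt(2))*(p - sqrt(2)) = p^3 - 8*p^2 - 3*sqrt(2)*p^2 + 4*p + 24*sqrt(2)*p - 32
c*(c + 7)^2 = c^3 + 14*c^2 + 49*c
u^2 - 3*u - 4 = (u - 4)*(u + 1)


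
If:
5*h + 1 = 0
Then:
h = -1/5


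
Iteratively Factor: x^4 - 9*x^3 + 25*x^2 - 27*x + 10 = (x - 1)*(x^3 - 8*x^2 + 17*x - 10) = (x - 1)^2*(x^2 - 7*x + 10) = (x - 2)*(x - 1)^2*(x - 5)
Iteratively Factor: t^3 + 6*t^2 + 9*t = (t + 3)*(t^2 + 3*t) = t*(t + 3)*(t + 3)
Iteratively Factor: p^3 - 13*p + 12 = (p + 4)*(p^2 - 4*p + 3) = (p - 3)*(p + 4)*(p - 1)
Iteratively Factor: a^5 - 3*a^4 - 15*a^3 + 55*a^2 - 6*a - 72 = (a - 3)*(a^4 - 15*a^2 + 10*a + 24) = (a - 3)*(a - 2)*(a^3 + 2*a^2 - 11*a - 12) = (a - 3)*(a - 2)*(a + 1)*(a^2 + a - 12) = (a - 3)^2*(a - 2)*(a + 1)*(a + 4)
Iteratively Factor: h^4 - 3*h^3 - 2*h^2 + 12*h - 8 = (h - 2)*(h^3 - h^2 - 4*h + 4) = (h - 2)^2*(h^2 + h - 2) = (h - 2)^2*(h + 2)*(h - 1)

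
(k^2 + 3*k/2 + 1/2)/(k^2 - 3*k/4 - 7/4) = 2*(2*k + 1)/(4*k - 7)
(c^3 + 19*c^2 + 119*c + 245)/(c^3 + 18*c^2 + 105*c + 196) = (c + 5)/(c + 4)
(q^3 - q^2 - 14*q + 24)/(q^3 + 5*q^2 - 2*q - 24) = (q - 3)/(q + 3)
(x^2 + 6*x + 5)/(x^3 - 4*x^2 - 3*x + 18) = (x^2 + 6*x + 5)/(x^3 - 4*x^2 - 3*x + 18)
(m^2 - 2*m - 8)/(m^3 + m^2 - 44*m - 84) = (m - 4)/(m^2 - m - 42)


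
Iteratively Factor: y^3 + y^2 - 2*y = (y - 1)*(y^2 + 2*y) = (y - 1)*(y + 2)*(y)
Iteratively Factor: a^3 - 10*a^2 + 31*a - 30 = (a - 3)*(a^2 - 7*a + 10) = (a - 3)*(a - 2)*(a - 5)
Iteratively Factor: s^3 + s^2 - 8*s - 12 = (s + 2)*(s^2 - s - 6) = (s - 3)*(s + 2)*(s + 2)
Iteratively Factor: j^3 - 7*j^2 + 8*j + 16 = (j - 4)*(j^2 - 3*j - 4) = (j - 4)^2*(j + 1)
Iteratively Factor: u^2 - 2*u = (u - 2)*(u)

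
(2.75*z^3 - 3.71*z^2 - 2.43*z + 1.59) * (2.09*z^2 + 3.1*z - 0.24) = 5.7475*z^5 + 0.771100000000001*z^4 - 17.2397*z^3 - 3.3195*z^2 + 5.5122*z - 0.3816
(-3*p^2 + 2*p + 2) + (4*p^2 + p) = p^2 + 3*p + 2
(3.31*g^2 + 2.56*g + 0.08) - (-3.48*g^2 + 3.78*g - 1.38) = 6.79*g^2 - 1.22*g + 1.46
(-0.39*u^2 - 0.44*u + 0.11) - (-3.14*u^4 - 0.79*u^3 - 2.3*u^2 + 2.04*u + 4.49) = 3.14*u^4 + 0.79*u^3 + 1.91*u^2 - 2.48*u - 4.38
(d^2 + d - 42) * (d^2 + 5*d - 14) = d^4 + 6*d^3 - 51*d^2 - 224*d + 588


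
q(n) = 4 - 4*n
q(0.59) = 1.64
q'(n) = -4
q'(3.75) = -4.00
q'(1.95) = -4.00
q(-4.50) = 22.00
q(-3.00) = 16.00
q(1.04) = -0.16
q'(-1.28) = -4.00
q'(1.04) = -4.00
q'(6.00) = -4.00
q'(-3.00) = -4.00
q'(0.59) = -4.00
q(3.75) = -11.00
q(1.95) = -3.80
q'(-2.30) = -4.00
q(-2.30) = 13.20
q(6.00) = -20.00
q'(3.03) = -4.00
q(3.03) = -8.12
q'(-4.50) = -4.00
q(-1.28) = 9.12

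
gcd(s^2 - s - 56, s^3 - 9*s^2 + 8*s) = s - 8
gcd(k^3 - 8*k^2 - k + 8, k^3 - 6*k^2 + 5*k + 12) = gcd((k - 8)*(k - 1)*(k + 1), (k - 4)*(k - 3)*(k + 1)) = k + 1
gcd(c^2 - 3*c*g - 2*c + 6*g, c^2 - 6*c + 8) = c - 2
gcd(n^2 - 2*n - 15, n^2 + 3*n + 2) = 1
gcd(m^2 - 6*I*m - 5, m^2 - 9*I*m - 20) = m - 5*I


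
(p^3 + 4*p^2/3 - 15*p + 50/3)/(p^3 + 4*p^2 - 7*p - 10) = (p - 5/3)/(p + 1)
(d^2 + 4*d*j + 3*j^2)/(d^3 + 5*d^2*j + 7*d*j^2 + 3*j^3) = 1/(d + j)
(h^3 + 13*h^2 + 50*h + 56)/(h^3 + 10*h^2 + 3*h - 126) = (h^2 + 6*h + 8)/(h^2 + 3*h - 18)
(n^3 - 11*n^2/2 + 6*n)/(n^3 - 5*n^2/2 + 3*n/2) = (n - 4)/(n - 1)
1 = 1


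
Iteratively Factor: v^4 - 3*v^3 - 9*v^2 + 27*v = (v)*(v^3 - 3*v^2 - 9*v + 27) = v*(v + 3)*(v^2 - 6*v + 9) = v*(v - 3)*(v + 3)*(v - 3)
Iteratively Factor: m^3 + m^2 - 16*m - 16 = (m - 4)*(m^2 + 5*m + 4) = (m - 4)*(m + 4)*(m + 1)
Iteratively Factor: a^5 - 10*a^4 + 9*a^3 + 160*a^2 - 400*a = (a)*(a^4 - 10*a^3 + 9*a^2 + 160*a - 400) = a*(a - 5)*(a^3 - 5*a^2 - 16*a + 80) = a*(a - 5)^2*(a^2 - 16) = a*(a - 5)^2*(a + 4)*(a - 4)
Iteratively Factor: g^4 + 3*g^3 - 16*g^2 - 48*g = (g)*(g^3 + 3*g^2 - 16*g - 48) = g*(g + 3)*(g^2 - 16) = g*(g - 4)*(g + 3)*(g + 4)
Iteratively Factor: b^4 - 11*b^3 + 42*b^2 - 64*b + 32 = (b - 2)*(b^3 - 9*b^2 + 24*b - 16) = (b - 2)*(b - 1)*(b^2 - 8*b + 16) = (b - 4)*(b - 2)*(b - 1)*(b - 4)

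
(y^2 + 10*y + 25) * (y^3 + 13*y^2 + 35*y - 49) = y^5 + 23*y^4 + 190*y^3 + 626*y^2 + 385*y - 1225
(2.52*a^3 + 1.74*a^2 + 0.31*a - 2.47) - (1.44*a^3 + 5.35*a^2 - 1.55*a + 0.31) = 1.08*a^3 - 3.61*a^2 + 1.86*a - 2.78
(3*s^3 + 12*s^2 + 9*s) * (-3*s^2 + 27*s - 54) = -9*s^5 + 45*s^4 + 135*s^3 - 405*s^2 - 486*s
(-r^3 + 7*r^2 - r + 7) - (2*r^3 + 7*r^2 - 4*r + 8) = -3*r^3 + 3*r - 1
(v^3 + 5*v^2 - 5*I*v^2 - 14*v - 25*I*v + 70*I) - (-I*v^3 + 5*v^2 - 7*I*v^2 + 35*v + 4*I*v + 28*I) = v^3 + I*v^3 + 2*I*v^2 - 49*v - 29*I*v + 42*I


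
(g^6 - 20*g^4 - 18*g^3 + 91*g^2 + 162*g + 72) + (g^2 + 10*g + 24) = g^6 - 20*g^4 - 18*g^3 + 92*g^2 + 172*g + 96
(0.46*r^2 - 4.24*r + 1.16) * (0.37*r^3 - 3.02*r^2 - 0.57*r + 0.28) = 0.1702*r^5 - 2.958*r^4 + 12.9718*r^3 - 0.9576*r^2 - 1.8484*r + 0.3248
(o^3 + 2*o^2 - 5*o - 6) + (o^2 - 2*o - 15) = o^3 + 3*o^2 - 7*o - 21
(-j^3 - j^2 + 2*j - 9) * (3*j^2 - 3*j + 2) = -3*j^5 + 7*j^3 - 35*j^2 + 31*j - 18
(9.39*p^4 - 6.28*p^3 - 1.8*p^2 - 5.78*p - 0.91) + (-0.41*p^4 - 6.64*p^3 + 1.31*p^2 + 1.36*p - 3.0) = 8.98*p^4 - 12.92*p^3 - 0.49*p^2 - 4.42*p - 3.91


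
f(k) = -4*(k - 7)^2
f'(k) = 56 - 8*k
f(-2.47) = -358.72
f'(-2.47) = 75.76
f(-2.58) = -367.11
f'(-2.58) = 76.64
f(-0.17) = -205.64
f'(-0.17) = 57.36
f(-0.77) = -241.49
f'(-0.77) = 62.16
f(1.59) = -117.07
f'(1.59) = 43.28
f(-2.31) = -346.70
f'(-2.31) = 74.48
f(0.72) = -157.75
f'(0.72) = 50.24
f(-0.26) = -210.83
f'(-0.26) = 58.08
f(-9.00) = -1024.00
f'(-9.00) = 128.00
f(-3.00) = -400.00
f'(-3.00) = 80.00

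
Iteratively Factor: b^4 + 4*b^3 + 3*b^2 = (b + 1)*(b^3 + 3*b^2) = b*(b + 1)*(b^2 + 3*b) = b^2*(b + 1)*(b + 3)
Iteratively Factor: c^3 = (c)*(c^2) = c^2*(c)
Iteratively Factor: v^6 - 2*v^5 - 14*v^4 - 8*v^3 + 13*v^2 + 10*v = (v + 2)*(v^5 - 4*v^4 - 6*v^3 + 4*v^2 + 5*v) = (v - 5)*(v + 2)*(v^4 + v^3 - v^2 - v) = (v - 5)*(v + 1)*(v + 2)*(v^3 - v) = (v - 5)*(v + 1)^2*(v + 2)*(v^2 - v) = (v - 5)*(v - 1)*(v + 1)^2*(v + 2)*(v)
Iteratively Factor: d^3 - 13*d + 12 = (d - 3)*(d^2 + 3*d - 4) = (d - 3)*(d - 1)*(d + 4)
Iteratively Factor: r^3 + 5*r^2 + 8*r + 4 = (r + 2)*(r^2 + 3*r + 2) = (r + 1)*(r + 2)*(r + 2)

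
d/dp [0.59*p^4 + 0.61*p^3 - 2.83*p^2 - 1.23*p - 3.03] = 2.36*p^3 + 1.83*p^2 - 5.66*p - 1.23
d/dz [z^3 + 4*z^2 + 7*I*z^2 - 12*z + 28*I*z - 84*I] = 3*z^2 + z*(8 + 14*I) - 12 + 28*I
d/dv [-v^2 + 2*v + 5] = 2 - 2*v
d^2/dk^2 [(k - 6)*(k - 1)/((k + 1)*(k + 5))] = 2*(-13*k^3 + 3*k^2 + 213*k + 421)/(k^6 + 18*k^5 + 123*k^4 + 396*k^3 + 615*k^2 + 450*k + 125)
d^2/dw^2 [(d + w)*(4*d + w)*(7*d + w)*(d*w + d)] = 6*d*(13*d^2 + 12*d*w + 4*d + 2*w^2 + w)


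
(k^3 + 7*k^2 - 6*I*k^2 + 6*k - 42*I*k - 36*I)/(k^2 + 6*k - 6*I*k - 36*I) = k + 1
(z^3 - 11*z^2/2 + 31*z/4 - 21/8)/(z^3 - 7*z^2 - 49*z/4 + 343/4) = (4*z^2 - 8*z + 3)/(2*(2*z^2 - 7*z - 49))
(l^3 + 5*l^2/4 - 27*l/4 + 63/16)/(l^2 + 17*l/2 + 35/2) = (8*l^2 - 18*l + 9)/(8*(l + 5))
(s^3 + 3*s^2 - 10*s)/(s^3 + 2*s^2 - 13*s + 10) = s/(s - 1)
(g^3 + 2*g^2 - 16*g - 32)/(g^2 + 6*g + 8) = g - 4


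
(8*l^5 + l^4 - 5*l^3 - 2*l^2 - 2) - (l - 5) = 8*l^5 + l^4 - 5*l^3 - 2*l^2 - l + 3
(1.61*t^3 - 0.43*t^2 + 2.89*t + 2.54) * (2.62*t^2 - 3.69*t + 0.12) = 4.2182*t^5 - 7.0675*t^4 + 9.3517*t^3 - 4.0609*t^2 - 9.0258*t + 0.3048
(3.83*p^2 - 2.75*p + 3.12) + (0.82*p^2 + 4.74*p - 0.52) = 4.65*p^2 + 1.99*p + 2.6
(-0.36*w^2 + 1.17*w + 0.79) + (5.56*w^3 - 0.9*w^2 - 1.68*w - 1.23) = 5.56*w^3 - 1.26*w^2 - 0.51*w - 0.44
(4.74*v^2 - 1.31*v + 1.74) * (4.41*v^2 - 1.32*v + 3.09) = 20.9034*v^4 - 12.0339*v^3 + 24.0492*v^2 - 6.3447*v + 5.3766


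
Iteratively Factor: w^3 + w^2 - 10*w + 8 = (w - 1)*(w^2 + 2*w - 8) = (w - 1)*(w + 4)*(w - 2)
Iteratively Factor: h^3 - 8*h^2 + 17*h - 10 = (h - 2)*(h^2 - 6*h + 5) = (h - 2)*(h - 1)*(h - 5)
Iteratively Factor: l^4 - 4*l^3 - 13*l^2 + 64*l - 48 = (l + 4)*(l^3 - 8*l^2 + 19*l - 12) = (l - 1)*(l + 4)*(l^2 - 7*l + 12) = (l - 4)*(l - 1)*(l + 4)*(l - 3)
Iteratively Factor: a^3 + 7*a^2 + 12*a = (a + 3)*(a^2 + 4*a) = (a + 3)*(a + 4)*(a)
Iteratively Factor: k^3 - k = (k + 1)*(k^2 - k) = k*(k + 1)*(k - 1)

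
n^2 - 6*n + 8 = (n - 4)*(n - 2)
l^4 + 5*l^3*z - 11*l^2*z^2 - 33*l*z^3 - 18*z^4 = (l - 3*z)*(l + z)^2*(l + 6*z)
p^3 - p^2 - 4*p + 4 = (p - 2)*(p - 1)*(p + 2)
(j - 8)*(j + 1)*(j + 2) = j^3 - 5*j^2 - 22*j - 16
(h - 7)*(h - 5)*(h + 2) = h^3 - 10*h^2 + 11*h + 70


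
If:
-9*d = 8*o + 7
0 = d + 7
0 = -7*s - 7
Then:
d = -7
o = 7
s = -1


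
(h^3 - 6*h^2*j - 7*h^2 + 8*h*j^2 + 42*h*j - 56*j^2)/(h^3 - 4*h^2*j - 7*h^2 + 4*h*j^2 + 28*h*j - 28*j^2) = (h - 4*j)/(h - 2*j)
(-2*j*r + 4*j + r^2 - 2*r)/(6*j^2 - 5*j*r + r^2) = (r - 2)/(-3*j + r)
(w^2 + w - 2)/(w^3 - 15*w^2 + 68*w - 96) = (w^2 + w - 2)/(w^3 - 15*w^2 + 68*w - 96)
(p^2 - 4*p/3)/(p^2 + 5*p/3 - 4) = p/(p + 3)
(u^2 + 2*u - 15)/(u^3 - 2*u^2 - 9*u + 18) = (u + 5)/(u^2 + u - 6)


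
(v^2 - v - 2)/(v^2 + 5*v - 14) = (v + 1)/(v + 7)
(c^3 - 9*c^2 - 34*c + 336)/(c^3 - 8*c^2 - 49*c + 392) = (c + 6)/(c + 7)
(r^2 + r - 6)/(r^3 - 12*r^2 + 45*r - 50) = (r + 3)/(r^2 - 10*r + 25)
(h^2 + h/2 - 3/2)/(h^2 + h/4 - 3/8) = 4*(2*h^2 + h - 3)/(8*h^2 + 2*h - 3)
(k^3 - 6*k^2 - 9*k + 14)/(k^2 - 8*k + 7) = k + 2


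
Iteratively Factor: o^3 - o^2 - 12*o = (o + 3)*(o^2 - 4*o) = (o - 4)*(o + 3)*(o)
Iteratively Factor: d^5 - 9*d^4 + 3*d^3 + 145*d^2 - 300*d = (d - 5)*(d^4 - 4*d^3 - 17*d^2 + 60*d) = (d - 5)*(d - 3)*(d^3 - d^2 - 20*d) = (d - 5)^2*(d - 3)*(d^2 + 4*d) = d*(d - 5)^2*(d - 3)*(d + 4)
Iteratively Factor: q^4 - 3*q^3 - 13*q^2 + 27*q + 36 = (q - 4)*(q^3 + q^2 - 9*q - 9) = (q - 4)*(q + 3)*(q^2 - 2*q - 3) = (q - 4)*(q - 3)*(q + 3)*(q + 1)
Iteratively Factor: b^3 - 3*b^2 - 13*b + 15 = (b - 5)*(b^2 + 2*b - 3) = (b - 5)*(b - 1)*(b + 3)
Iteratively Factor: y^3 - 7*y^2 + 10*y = (y - 5)*(y^2 - 2*y) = y*(y - 5)*(y - 2)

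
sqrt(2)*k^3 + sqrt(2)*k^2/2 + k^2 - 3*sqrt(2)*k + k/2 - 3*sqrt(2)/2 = (k - sqrt(2))*(k + 3*sqrt(2)/2)*(sqrt(2)*k + sqrt(2)/2)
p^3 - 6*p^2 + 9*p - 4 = (p - 4)*(p - 1)^2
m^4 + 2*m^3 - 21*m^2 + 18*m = m*(m - 3)*(m - 1)*(m + 6)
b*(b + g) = b^2 + b*g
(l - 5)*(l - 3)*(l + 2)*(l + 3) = l^4 - 3*l^3 - 19*l^2 + 27*l + 90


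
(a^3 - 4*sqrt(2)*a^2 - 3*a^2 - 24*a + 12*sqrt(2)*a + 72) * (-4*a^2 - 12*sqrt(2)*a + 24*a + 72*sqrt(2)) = -4*a^5 + 4*sqrt(2)*a^4 + 36*a^4 - 36*sqrt(2)*a^3 + 120*a^3 - 1728*a^2 + 360*sqrt(2)*a^2 - 2592*sqrt(2)*a + 3456*a + 5184*sqrt(2)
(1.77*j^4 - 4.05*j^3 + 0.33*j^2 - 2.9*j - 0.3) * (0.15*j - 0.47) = 0.2655*j^5 - 1.4394*j^4 + 1.953*j^3 - 0.5901*j^2 + 1.318*j + 0.141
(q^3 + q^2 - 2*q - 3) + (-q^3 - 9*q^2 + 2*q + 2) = -8*q^2 - 1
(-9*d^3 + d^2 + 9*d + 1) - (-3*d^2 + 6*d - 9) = -9*d^3 + 4*d^2 + 3*d + 10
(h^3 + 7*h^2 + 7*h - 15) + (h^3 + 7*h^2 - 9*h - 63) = 2*h^3 + 14*h^2 - 2*h - 78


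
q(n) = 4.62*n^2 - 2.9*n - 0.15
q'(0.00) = -2.90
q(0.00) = -0.15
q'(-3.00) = -30.62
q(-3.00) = 50.13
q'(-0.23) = -5.03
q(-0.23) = 0.76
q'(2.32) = 18.54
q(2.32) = 17.99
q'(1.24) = 8.56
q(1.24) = 3.36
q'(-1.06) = -12.69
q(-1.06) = 8.12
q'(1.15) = 7.73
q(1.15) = 2.62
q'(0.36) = 0.43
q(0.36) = -0.60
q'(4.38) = 37.57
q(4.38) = 75.78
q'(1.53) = 11.24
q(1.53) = 6.23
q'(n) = 9.24*n - 2.9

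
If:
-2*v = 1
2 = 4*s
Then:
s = 1/2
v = -1/2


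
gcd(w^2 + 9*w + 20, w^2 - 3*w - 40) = w + 5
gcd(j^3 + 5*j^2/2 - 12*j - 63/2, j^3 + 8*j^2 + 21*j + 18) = j^2 + 6*j + 9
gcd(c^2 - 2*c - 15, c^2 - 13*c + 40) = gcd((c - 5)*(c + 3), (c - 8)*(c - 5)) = c - 5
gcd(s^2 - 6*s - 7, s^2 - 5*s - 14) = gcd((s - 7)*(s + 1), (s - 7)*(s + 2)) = s - 7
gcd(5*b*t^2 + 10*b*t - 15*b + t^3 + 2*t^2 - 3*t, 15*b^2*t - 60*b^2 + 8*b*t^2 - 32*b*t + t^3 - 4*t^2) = 5*b + t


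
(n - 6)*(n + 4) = n^2 - 2*n - 24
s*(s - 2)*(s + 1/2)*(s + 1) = s^4 - s^3/2 - 5*s^2/2 - s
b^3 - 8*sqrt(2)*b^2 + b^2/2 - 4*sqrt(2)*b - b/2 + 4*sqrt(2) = (b - 1/2)*(b + 1)*(b - 8*sqrt(2))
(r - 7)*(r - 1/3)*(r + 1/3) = r^3 - 7*r^2 - r/9 + 7/9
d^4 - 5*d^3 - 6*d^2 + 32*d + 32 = (d - 4)^2*(d + 1)*(d + 2)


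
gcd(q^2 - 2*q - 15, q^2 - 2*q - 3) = 1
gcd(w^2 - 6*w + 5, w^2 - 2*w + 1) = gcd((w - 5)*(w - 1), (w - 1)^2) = w - 1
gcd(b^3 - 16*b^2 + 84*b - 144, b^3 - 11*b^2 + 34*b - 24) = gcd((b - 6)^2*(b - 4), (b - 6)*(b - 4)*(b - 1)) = b^2 - 10*b + 24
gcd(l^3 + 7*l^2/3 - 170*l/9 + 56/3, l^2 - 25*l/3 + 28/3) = l - 4/3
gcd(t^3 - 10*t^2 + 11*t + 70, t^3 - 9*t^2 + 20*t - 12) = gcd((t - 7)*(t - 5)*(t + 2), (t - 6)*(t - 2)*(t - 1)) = 1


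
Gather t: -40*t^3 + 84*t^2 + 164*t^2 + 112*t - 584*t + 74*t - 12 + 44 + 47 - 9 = -40*t^3 + 248*t^2 - 398*t + 70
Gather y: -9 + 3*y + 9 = 3*y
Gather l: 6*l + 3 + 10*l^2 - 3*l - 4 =10*l^2 + 3*l - 1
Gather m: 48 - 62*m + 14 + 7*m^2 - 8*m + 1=7*m^2 - 70*m + 63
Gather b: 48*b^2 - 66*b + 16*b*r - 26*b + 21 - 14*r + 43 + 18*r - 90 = 48*b^2 + b*(16*r - 92) + 4*r - 26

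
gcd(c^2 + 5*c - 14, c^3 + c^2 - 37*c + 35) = c + 7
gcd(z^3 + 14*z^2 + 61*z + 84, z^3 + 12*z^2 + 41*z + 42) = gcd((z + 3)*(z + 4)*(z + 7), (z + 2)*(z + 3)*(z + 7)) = z^2 + 10*z + 21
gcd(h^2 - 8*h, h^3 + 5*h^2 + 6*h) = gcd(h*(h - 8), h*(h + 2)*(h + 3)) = h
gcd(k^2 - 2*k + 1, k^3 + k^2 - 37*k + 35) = k - 1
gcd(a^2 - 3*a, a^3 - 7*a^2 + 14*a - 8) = 1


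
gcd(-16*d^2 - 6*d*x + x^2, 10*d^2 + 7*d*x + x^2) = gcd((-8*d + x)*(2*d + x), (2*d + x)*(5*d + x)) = 2*d + x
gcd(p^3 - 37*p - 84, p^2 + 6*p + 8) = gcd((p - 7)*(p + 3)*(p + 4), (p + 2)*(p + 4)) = p + 4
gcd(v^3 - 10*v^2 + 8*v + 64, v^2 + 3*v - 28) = v - 4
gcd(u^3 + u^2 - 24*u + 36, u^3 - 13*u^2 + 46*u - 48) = u^2 - 5*u + 6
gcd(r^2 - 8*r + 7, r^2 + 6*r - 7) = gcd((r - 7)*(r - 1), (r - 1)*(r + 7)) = r - 1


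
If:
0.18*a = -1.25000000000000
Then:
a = -6.94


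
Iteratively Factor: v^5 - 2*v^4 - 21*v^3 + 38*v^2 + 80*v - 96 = (v + 4)*(v^4 - 6*v^3 + 3*v^2 + 26*v - 24) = (v - 3)*(v + 4)*(v^3 - 3*v^2 - 6*v + 8) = (v - 3)*(v - 1)*(v + 4)*(v^2 - 2*v - 8) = (v - 3)*(v - 1)*(v + 2)*(v + 4)*(v - 4)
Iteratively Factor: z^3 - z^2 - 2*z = (z - 2)*(z^2 + z) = (z - 2)*(z + 1)*(z)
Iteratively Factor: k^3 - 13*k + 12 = (k - 1)*(k^2 + k - 12) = (k - 3)*(k - 1)*(k + 4)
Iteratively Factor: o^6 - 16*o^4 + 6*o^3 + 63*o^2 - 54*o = (o - 2)*(o^5 + 2*o^4 - 12*o^3 - 18*o^2 + 27*o) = (o - 2)*(o - 1)*(o^4 + 3*o^3 - 9*o^2 - 27*o) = o*(o - 2)*(o - 1)*(o^3 + 3*o^2 - 9*o - 27) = o*(o - 2)*(o - 1)*(o + 3)*(o^2 - 9) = o*(o - 3)*(o - 2)*(o - 1)*(o + 3)*(o + 3)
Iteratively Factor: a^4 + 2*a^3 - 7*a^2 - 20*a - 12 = (a + 1)*(a^3 + a^2 - 8*a - 12) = (a + 1)*(a + 2)*(a^2 - a - 6) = (a + 1)*(a + 2)^2*(a - 3)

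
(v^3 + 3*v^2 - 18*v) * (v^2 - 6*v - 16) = v^5 - 3*v^4 - 52*v^3 + 60*v^2 + 288*v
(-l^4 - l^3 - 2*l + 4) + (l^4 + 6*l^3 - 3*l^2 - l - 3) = 5*l^3 - 3*l^2 - 3*l + 1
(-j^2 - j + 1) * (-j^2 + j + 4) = j^4 - 6*j^2 - 3*j + 4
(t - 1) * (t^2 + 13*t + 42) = t^3 + 12*t^2 + 29*t - 42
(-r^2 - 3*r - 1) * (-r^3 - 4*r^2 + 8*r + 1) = r^5 + 7*r^4 + 5*r^3 - 21*r^2 - 11*r - 1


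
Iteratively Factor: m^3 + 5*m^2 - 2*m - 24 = (m - 2)*(m^2 + 7*m + 12) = (m - 2)*(m + 3)*(m + 4)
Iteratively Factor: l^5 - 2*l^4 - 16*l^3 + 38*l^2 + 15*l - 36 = (l + 4)*(l^4 - 6*l^3 + 8*l^2 + 6*l - 9) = (l + 1)*(l + 4)*(l^3 - 7*l^2 + 15*l - 9) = (l - 3)*(l + 1)*(l + 4)*(l^2 - 4*l + 3) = (l - 3)*(l - 1)*(l + 1)*(l + 4)*(l - 3)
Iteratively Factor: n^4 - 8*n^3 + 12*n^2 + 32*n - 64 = (n + 2)*(n^3 - 10*n^2 + 32*n - 32) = (n - 4)*(n + 2)*(n^2 - 6*n + 8) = (n - 4)^2*(n + 2)*(n - 2)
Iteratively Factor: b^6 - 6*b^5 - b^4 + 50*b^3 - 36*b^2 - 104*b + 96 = (b + 2)*(b^5 - 8*b^4 + 15*b^3 + 20*b^2 - 76*b + 48) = (b - 2)*(b + 2)*(b^4 - 6*b^3 + 3*b^2 + 26*b - 24) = (b - 4)*(b - 2)*(b + 2)*(b^3 - 2*b^2 - 5*b + 6) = (b - 4)*(b - 3)*(b - 2)*(b + 2)*(b^2 + b - 2) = (b - 4)*(b - 3)*(b - 2)*(b + 2)^2*(b - 1)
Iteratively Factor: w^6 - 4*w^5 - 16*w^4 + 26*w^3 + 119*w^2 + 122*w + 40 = (w + 1)*(w^5 - 5*w^4 - 11*w^3 + 37*w^2 + 82*w + 40) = (w + 1)*(w + 2)*(w^4 - 7*w^3 + 3*w^2 + 31*w + 20) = (w - 5)*(w + 1)*(w + 2)*(w^3 - 2*w^2 - 7*w - 4) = (w - 5)*(w + 1)^2*(w + 2)*(w^2 - 3*w - 4) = (w - 5)*(w - 4)*(w + 1)^2*(w + 2)*(w + 1)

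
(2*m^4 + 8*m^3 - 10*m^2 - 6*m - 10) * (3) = 6*m^4 + 24*m^3 - 30*m^2 - 18*m - 30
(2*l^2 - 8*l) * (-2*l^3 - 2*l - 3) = -4*l^5 + 16*l^4 - 4*l^3 + 10*l^2 + 24*l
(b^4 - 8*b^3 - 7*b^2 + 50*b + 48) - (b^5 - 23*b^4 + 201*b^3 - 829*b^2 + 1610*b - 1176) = -b^5 + 24*b^4 - 209*b^3 + 822*b^2 - 1560*b + 1224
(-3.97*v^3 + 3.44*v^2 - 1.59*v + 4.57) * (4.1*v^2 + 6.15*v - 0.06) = -16.277*v^5 - 10.3115*v^4 + 14.8752*v^3 + 8.7521*v^2 + 28.2009*v - 0.2742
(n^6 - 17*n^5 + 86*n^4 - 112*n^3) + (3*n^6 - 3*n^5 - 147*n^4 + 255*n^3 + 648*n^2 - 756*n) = 4*n^6 - 20*n^5 - 61*n^4 + 143*n^3 + 648*n^2 - 756*n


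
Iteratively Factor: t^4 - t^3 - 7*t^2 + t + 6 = (t - 3)*(t^3 + 2*t^2 - t - 2) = (t - 3)*(t + 1)*(t^2 + t - 2) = (t - 3)*(t - 1)*(t + 1)*(t + 2)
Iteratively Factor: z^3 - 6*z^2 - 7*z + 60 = (z - 5)*(z^2 - z - 12) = (z - 5)*(z + 3)*(z - 4)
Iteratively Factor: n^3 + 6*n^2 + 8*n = (n + 2)*(n^2 + 4*n) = n*(n + 2)*(n + 4)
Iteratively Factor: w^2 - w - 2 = (w - 2)*(w + 1)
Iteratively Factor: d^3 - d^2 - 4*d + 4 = (d + 2)*(d^2 - 3*d + 2) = (d - 1)*(d + 2)*(d - 2)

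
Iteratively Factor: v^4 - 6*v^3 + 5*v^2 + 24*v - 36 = (v - 3)*(v^3 - 3*v^2 - 4*v + 12) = (v - 3)*(v + 2)*(v^2 - 5*v + 6) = (v - 3)*(v - 2)*(v + 2)*(v - 3)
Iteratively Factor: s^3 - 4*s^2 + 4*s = (s - 2)*(s^2 - 2*s) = (s - 2)^2*(s)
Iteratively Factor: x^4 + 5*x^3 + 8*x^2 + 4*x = (x)*(x^3 + 5*x^2 + 8*x + 4) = x*(x + 2)*(x^2 + 3*x + 2) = x*(x + 2)^2*(x + 1)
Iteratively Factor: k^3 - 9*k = (k - 3)*(k^2 + 3*k) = (k - 3)*(k + 3)*(k)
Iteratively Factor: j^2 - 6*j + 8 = (j - 2)*(j - 4)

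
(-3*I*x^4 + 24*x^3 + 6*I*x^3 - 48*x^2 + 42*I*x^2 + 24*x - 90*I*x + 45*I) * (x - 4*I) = -3*I*x^5 + 12*x^4 + 6*I*x^4 - 24*x^3 - 54*I*x^3 + 192*x^2 + 102*I*x^2 - 360*x - 51*I*x + 180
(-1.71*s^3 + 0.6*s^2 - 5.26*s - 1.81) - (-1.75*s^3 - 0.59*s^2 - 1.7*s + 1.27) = 0.04*s^3 + 1.19*s^2 - 3.56*s - 3.08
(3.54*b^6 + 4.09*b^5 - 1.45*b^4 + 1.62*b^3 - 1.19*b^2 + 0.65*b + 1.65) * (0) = 0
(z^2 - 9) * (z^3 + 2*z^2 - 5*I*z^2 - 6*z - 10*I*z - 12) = z^5 + 2*z^4 - 5*I*z^4 - 15*z^3 - 10*I*z^3 - 30*z^2 + 45*I*z^2 + 54*z + 90*I*z + 108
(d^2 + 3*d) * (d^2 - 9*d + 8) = d^4 - 6*d^3 - 19*d^2 + 24*d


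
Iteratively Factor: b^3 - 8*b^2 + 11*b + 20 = (b - 5)*(b^2 - 3*b - 4) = (b - 5)*(b - 4)*(b + 1)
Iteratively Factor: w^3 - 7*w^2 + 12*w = (w - 3)*(w^2 - 4*w) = (w - 4)*(w - 3)*(w)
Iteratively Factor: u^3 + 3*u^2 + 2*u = (u + 2)*(u^2 + u) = u*(u + 2)*(u + 1)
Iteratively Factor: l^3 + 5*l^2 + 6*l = (l + 2)*(l^2 + 3*l) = (l + 2)*(l + 3)*(l)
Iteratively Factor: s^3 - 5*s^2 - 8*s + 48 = (s - 4)*(s^2 - s - 12) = (s - 4)*(s + 3)*(s - 4)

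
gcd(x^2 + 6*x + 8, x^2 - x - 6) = x + 2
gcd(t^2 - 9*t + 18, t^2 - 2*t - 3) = t - 3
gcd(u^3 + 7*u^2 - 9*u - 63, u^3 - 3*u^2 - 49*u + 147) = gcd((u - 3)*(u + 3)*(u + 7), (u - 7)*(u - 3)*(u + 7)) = u^2 + 4*u - 21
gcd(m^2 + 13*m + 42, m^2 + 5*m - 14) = m + 7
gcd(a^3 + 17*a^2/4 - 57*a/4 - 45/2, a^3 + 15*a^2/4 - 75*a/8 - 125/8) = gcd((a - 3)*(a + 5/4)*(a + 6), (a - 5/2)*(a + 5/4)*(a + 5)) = a + 5/4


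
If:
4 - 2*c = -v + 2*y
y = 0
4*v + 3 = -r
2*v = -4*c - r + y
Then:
No Solution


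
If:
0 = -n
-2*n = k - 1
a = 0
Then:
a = 0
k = 1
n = 0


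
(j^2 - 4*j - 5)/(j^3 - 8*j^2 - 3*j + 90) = (j + 1)/(j^2 - 3*j - 18)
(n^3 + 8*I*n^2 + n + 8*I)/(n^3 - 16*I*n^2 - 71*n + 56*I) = (n^2 + 9*I*n - 8)/(n^2 - 15*I*n - 56)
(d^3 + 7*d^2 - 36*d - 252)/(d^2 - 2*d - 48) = (d^2 + d - 42)/(d - 8)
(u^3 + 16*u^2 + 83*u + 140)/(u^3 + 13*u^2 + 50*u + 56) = (u + 5)/(u + 2)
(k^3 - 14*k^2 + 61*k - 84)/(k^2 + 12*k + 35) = (k^3 - 14*k^2 + 61*k - 84)/(k^2 + 12*k + 35)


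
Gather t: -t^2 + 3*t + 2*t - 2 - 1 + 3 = -t^2 + 5*t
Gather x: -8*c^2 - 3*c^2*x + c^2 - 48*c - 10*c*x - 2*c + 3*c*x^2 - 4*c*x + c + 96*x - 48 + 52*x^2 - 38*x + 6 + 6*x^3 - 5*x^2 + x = -7*c^2 - 49*c + 6*x^3 + x^2*(3*c + 47) + x*(-3*c^2 - 14*c + 59) - 42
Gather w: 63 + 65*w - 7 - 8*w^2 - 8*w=-8*w^2 + 57*w + 56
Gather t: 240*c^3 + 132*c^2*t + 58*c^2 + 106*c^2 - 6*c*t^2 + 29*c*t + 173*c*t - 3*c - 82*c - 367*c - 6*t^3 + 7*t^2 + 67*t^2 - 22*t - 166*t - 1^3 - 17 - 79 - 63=240*c^3 + 164*c^2 - 452*c - 6*t^3 + t^2*(74 - 6*c) + t*(132*c^2 + 202*c - 188) - 160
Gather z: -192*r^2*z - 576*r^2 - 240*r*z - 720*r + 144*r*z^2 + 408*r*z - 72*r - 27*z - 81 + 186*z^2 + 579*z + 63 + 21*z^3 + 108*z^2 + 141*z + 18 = -576*r^2 - 792*r + 21*z^3 + z^2*(144*r + 294) + z*(-192*r^2 + 168*r + 693)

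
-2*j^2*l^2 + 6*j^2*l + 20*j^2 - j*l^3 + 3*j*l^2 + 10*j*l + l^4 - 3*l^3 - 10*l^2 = (-2*j + l)*(j + l)*(l - 5)*(l + 2)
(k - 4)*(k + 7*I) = k^2 - 4*k + 7*I*k - 28*I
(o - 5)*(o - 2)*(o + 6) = o^3 - o^2 - 32*o + 60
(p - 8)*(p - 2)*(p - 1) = p^3 - 11*p^2 + 26*p - 16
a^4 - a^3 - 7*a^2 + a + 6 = (a - 3)*(a - 1)*(a + 1)*(a + 2)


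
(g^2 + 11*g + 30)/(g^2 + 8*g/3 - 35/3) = 3*(g + 6)/(3*g - 7)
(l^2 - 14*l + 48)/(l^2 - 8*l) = (l - 6)/l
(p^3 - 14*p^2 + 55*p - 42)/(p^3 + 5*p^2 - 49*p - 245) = (p^2 - 7*p + 6)/(p^2 + 12*p + 35)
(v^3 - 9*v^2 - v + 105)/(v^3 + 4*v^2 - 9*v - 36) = (v^2 - 12*v + 35)/(v^2 + v - 12)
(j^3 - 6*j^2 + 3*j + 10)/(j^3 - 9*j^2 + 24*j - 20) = (j + 1)/(j - 2)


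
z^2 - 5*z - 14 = (z - 7)*(z + 2)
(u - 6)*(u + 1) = u^2 - 5*u - 6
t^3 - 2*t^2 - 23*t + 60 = (t - 4)*(t - 3)*(t + 5)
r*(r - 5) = r^2 - 5*r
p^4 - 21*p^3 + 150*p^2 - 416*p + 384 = (p - 8)^2*(p - 3)*(p - 2)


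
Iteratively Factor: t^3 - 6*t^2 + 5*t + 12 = (t - 4)*(t^2 - 2*t - 3) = (t - 4)*(t - 3)*(t + 1)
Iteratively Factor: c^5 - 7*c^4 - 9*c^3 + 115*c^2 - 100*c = (c + 4)*(c^4 - 11*c^3 + 35*c^2 - 25*c) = c*(c + 4)*(c^3 - 11*c^2 + 35*c - 25) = c*(c - 1)*(c + 4)*(c^2 - 10*c + 25) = c*(c - 5)*(c - 1)*(c + 4)*(c - 5)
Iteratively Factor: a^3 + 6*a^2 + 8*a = (a)*(a^2 + 6*a + 8) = a*(a + 4)*(a + 2)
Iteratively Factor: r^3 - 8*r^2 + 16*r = (r)*(r^2 - 8*r + 16) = r*(r - 4)*(r - 4)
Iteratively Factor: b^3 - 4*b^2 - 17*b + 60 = (b - 5)*(b^2 + b - 12) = (b - 5)*(b + 4)*(b - 3)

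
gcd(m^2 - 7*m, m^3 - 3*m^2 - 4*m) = m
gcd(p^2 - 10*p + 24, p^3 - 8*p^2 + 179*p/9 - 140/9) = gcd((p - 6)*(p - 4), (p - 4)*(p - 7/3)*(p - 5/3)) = p - 4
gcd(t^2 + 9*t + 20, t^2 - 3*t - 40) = t + 5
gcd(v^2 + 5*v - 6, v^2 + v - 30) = v + 6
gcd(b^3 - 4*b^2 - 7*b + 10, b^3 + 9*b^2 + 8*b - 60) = 1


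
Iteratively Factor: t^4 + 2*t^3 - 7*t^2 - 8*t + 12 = (t - 1)*(t^3 + 3*t^2 - 4*t - 12) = (t - 1)*(t + 2)*(t^2 + t - 6) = (t - 2)*(t - 1)*(t + 2)*(t + 3)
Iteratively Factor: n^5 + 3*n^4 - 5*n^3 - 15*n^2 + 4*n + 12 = (n + 1)*(n^4 + 2*n^3 - 7*n^2 - 8*n + 12) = (n + 1)*(n + 3)*(n^3 - n^2 - 4*n + 4) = (n + 1)*(n + 2)*(n + 3)*(n^2 - 3*n + 2) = (n - 2)*(n + 1)*(n + 2)*(n + 3)*(n - 1)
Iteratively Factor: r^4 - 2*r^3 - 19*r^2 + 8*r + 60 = (r - 2)*(r^3 - 19*r - 30) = (r - 2)*(r + 3)*(r^2 - 3*r - 10) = (r - 2)*(r + 2)*(r + 3)*(r - 5)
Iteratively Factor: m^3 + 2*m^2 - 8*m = (m - 2)*(m^2 + 4*m) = m*(m - 2)*(m + 4)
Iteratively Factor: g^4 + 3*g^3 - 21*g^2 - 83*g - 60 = (g - 5)*(g^3 + 8*g^2 + 19*g + 12) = (g - 5)*(g + 1)*(g^2 + 7*g + 12) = (g - 5)*(g + 1)*(g + 4)*(g + 3)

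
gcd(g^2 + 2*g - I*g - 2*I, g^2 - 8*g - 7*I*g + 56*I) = 1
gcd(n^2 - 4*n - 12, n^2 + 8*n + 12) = n + 2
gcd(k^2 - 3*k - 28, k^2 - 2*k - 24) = k + 4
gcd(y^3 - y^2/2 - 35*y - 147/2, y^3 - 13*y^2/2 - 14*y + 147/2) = y^2 - 7*y/2 - 49/2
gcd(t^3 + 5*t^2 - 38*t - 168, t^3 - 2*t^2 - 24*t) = t^2 - 2*t - 24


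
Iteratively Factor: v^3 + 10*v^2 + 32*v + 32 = (v + 4)*(v^2 + 6*v + 8) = (v + 4)^2*(v + 2)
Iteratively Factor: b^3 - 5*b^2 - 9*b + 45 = (b + 3)*(b^2 - 8*b + 15) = (b - 3)*(b + 3)*(b - 5)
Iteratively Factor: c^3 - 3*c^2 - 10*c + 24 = (c - 4)*(c^2 + c - 6) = (c - 4)*(c + 3)*(c - 2)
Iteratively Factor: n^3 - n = (n - 1)*(n^2 + n) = (n - 1)*(n + 1)*(n)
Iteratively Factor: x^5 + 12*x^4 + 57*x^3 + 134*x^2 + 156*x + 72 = (x + 3)*(x^4 + 9*x^3 + 30*x^2 + 44*x + 24) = (x + 2)*(x + 3)*(x^3 + 7*x^2 + 16*x + 12) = (x + 2)*(x + 3)^2*(x^2 + 4*x + 4) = (x + 2)^2*(x + 3)^2*(x + 2)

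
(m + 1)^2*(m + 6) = m^3 + 8*m^2 + 13*m + 6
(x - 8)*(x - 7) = x^2 - 15*x + 56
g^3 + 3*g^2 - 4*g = g*(g - 1)*(g + 4)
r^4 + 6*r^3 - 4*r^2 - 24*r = r*(r - 2)*(r + 2)*(r + 6)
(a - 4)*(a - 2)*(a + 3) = a^3 - 3*a^2 - 10*a + 24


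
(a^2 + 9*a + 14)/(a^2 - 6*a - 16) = (a + 7)/(a - 8)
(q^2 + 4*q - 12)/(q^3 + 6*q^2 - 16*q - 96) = (q - 2)/(q^2 - 16)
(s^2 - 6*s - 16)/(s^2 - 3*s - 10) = (s - 8)/(s - 5)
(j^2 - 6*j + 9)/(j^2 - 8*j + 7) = (j^2 - 6*j + 9)/(j^2 - 8*j + 7)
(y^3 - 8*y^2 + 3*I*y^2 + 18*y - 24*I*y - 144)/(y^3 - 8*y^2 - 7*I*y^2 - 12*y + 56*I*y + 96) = (y + 6*I)/(y - 4*I)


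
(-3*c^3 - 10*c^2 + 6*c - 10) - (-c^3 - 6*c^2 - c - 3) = -2*c^3 - 4*c^2 + 7*c - 7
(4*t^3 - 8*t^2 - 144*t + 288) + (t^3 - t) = 5*t^3 - 8*t^2 - 145*t + 288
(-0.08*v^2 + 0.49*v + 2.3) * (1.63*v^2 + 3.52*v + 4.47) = -0.1304*v^4 + 0.5171*v^3 + 5.1162*v^2 + 10.2863*v + 10.281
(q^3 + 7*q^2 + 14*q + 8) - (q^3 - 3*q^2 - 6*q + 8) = 10*q^2 + 20*q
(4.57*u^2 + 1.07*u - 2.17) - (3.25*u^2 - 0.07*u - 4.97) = 1.32*u^2 + 1.14*u + 2.8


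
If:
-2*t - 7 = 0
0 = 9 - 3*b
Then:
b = 3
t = -7/2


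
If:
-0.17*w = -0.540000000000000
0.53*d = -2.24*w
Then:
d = -13.43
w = 3.18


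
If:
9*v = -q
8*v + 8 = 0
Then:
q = 9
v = -1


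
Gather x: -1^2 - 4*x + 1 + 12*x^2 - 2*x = 12*x^2 - 6*x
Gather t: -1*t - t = -2*t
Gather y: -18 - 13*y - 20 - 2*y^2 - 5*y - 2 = -2*y^2 - 18*y - 40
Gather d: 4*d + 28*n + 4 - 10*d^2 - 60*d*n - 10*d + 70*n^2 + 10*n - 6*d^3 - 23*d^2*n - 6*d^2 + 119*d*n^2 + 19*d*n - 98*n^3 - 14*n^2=-6*d^3 + d^2*(-23*n - 16) + d*(119*n^2 - 41*n - 6) - 98*n^3 + 56*n^2 + 38*n + 4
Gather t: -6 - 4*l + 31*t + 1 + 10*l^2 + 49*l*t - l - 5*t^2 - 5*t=10*l^2 - 5*l - 5*t^2 + t*(49*l + 26) - 5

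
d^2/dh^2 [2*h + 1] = 0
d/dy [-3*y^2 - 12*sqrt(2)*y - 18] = -6*y - 12*sqrt(2)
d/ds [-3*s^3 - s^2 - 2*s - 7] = -9*s^2 - 2*s - 2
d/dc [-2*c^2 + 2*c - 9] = 2 - 4*c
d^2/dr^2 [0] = 0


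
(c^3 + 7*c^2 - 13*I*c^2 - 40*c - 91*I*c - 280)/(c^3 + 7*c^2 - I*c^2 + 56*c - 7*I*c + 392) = (c - 5*I)/(c + 7*I)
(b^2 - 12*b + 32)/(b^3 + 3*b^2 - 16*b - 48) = (b - 8)/(b^2 + 7*b + 12)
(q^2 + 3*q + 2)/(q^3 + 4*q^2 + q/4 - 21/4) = 4*(q^2 + 3*q + 2)/(4*q^3 + 16*q^2 + q - 21)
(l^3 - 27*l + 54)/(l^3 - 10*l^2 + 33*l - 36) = (l + 6)/(l - 4)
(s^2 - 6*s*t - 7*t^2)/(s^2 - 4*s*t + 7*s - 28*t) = (s^2 - 6*s*t - 7*t^2)/(s^2 - 4*s*t + 7*s - 28*t)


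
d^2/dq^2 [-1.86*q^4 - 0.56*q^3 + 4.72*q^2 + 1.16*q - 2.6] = -22.32*q^2 - 3.36*q + 9.44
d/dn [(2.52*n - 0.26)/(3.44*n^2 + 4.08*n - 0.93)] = (-8.6688*n^2 + 1.7888*n - 1.2828)/(11.8336*n^4 + 28.0704*n^3 + 10.248*n^2 - 7.5888*n + 0.8649)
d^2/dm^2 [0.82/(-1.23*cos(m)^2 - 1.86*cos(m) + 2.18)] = (4.962312*(1 - cos(m)^2)^2 + 5.627988*cos(m)^3 + 14.11302*cos(m)^2 - 7.93104*cos(m) - 15.033552)/(1.23*cos(m)^2 + 1.86*cos(m) - 2.18)^3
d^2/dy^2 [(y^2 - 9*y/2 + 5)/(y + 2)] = 36/(y^3 + 6*y^2 + 12*y + 8)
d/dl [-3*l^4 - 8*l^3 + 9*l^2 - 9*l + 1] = -12*l^3 - 24*l^2 + 18*l - 9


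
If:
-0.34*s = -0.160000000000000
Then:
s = 0.47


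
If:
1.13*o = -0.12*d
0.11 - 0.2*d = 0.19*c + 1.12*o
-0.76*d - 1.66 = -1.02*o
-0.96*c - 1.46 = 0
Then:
No Solution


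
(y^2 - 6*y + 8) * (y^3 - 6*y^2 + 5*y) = y^5 - 12*y^4 + 49*y^3 - 78*y^2 + 40*y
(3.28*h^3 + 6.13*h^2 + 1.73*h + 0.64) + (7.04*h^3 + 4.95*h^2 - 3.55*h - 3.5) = 10.32*h^3 + 11.08*h^2 - 1.82*h - 2.86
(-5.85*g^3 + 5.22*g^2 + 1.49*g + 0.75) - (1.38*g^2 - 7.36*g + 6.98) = -5.85*g^3 + 3.84*g^2 + 8.85*g - 6.23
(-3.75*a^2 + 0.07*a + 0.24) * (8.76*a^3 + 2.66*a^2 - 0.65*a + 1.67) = -32.85*a^5 - 9.3618*a^4 + 4.7261*a^3 - 5.6696*a^2 - 0.0391*a + 0.4008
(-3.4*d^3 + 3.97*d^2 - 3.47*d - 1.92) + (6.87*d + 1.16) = -3.4*d^3 + 3.97*d^2 + 3.4*d - 0.76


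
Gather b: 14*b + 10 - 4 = 14*b + 6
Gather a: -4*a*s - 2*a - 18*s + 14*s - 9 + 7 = a*(-4*s - 2) - 4*s - 2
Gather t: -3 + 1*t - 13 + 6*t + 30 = 7*t + 14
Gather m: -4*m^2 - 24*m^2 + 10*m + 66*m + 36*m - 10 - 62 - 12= -28*m^2 + 112*m - 84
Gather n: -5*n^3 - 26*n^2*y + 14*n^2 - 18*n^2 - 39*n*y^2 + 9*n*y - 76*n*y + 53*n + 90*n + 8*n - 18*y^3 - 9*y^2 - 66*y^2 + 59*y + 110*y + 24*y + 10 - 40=-5*n^3 + n^2*(-26*y - 4) + n*(-39*y^2 - 67*y + 151) - 18*y^3 - 75*y^2 + 193*y - 30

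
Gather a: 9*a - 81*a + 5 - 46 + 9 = -72*a - 32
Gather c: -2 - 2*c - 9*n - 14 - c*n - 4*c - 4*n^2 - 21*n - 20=c*(-n - 6) - 4*n^2 - 30*n - 36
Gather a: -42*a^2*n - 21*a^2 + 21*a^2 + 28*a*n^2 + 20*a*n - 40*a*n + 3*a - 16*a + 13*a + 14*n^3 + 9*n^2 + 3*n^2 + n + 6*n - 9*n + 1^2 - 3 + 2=-42*a^2*n + a*(28*n^2 - 20*n) + 14*n^3 + 12*n^2 - 2*n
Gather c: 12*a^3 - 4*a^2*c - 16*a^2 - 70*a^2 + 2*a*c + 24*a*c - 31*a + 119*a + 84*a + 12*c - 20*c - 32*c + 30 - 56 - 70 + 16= 12*a^3 - 86*a^2 + 172*a + c*(-4*a^2 + 26*a - 40) - 80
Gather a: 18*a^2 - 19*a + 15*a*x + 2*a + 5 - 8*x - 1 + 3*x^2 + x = 18*a^2 + a*(15*x - 17) + 3*x^2 - 7*x + 4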